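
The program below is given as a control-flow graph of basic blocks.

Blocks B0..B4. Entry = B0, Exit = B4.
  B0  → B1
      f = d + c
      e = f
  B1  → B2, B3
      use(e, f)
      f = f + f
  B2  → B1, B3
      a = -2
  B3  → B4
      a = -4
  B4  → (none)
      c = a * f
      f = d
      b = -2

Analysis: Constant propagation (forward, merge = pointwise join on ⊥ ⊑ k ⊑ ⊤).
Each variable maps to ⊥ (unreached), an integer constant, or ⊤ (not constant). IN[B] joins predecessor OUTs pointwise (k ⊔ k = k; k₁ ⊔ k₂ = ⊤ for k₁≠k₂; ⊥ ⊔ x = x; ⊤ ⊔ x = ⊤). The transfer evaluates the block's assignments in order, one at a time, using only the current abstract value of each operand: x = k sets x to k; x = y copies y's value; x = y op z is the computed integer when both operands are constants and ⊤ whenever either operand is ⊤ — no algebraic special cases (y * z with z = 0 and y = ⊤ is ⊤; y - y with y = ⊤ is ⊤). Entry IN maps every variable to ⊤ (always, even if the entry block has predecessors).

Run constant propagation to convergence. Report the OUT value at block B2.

Answer: {a: -2, b: ⊤, c: ⊤, d: ⊤, e: ⊤, f: ⊤}

Trace:
Converged values:
  B0: | IN=(all ⊤) | OUT=(all ⊤)
  B1: | IN=(all ⊤) | OUT=(all ⊤)
  B2: | IN=(all ⊤) | OUT={a:-2; rest ⊤}
  B3: | IN=(all ⊤) | OUT={a:-4; rest ⊤}
  B4: | IN={a:-4; rest ⊤} | OUT={a:-4, b:-2; rest ⊤}

Merge at B2: IN[B2] = OUT[B1] = {a: ⊤, b: ⊤, c: ⊤, d: ⊤, e: ⊤, f: ⊤}
Applying B2's transfer function to that IN value gives OUT[B2] (row B2 above).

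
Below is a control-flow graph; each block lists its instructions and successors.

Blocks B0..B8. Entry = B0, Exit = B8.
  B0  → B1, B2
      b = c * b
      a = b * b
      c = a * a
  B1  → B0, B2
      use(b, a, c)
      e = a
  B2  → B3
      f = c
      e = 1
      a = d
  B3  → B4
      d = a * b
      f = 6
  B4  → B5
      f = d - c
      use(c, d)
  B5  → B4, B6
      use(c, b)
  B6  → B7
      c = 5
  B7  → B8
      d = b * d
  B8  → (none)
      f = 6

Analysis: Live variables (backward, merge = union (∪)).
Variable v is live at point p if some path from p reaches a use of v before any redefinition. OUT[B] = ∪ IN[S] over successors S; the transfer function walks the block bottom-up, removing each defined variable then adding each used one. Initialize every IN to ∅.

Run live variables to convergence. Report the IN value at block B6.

Converged values:
  B0: | IN={b, c, d} | OUT={a, b, c, d}
  B1: | IN={a, b, c, d} | OUT={b, c, d}
  B2: | IN={b, c, d} | OUT={a, b, c}
  B3: | IN={a, b, c} | OUT={b, c, d}
  B4: | IN={b, c, d} | OUT={b, c, d}
  B5: | IN={b, c, d} | OUT={b, c, d}
  B6: | IN={b, d} | OUT={b, d}
  B7: | IN={b, d} | OUT={}
  B8: | IN={} | OUT={}

Merge at B6: OUT[B6] = IN[B7] = {b, d}
Applying B6's transfer function to that OUT value gives IN[B6] (row B6 above).

Answer: {b, d}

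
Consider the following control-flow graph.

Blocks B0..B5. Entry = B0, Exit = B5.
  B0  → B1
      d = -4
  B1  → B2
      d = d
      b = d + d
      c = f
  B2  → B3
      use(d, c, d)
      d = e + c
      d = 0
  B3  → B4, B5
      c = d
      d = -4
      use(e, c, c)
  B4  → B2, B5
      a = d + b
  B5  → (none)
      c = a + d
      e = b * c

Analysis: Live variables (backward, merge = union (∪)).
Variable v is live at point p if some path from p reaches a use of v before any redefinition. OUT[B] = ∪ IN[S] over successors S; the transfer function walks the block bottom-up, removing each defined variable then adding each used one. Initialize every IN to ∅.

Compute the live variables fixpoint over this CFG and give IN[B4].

Answer: {b, c, d, e}

Derivation:
Fixpoint table:
  B0:  IN={a, e, f}  OUT={a, d, e, f}
  B1:  IN={a, d, e, f}  OUT={a, b, c, d, e}
  B2:  IN={a, b, c, d, e}  OUT={a, b, d, e}
  B3:  IN={a, b, d, e}  OUT={a, b, c, d, e}
  B4:  IN={b, c, d, e}  OUT={a, b, c, d, e}
  B5:  IN={a, b, d}  OUT={}

Merge at B4: OUT[B4] = IN[B2] ⊔ IN[B5] = {a, b, c, d, e}
Applying B4's transfer function to that OUT value gives IN[B4] (row B4 above).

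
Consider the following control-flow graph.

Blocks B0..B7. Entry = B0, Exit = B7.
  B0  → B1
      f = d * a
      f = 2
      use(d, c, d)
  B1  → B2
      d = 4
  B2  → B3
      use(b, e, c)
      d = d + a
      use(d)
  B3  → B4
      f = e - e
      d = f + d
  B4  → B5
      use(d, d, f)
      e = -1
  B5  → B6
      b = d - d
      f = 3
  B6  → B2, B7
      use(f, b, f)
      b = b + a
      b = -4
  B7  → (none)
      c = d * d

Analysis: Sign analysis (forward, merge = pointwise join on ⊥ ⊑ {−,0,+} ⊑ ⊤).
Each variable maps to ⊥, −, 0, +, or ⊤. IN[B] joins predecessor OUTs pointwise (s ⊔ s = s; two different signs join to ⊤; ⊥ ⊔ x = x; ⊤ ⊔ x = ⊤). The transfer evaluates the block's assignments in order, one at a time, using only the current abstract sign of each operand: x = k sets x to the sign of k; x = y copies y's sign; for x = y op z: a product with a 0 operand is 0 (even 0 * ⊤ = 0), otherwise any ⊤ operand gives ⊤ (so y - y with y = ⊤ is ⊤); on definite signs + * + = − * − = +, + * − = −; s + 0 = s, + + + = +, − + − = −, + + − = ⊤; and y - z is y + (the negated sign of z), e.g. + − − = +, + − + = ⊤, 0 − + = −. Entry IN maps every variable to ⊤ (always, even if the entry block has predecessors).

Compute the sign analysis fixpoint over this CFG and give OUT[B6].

Answer: {a: ⊤, b: -, c: ⊤, d: ⊤, e: -, f: +}

Trace:
Fixpoint table:
  B0:  IN=(all ⊤)  OUT={f:+; rest ⊤}
  B1:  IN={f:+; rest ⊤}  OUT={d:+, f:+; rest ⊤}
  B2:  IN={f:+; rest ⊤}  OUT={f:+; rest ⊤}
  B3:  IN={f:+; rest ⊤}  OUT=(all ⊤)
  B4:  IN=(all ⊤)  OUT={e:-; rest ⊤}
  B5:  IN={e:-; rest ⊤}  OUT={e:-, f:+; rest ⊤}
  B6:  IN={e:-, f:+; rest ⊤}  OUT={b:-, e:-, f:+; rest ⊤}
  B7:  IN={b:-, e:-, f:+; rest ⊤}  OUT={b:-, e:-, f:+; rest ⊤}

Merge at B6: IN[B6] = OUT[B5] = {a: ⊤, b: ⊤, c: ⊤, d: ⊤, e: -, f: +}
Applying B6's transfer function to that IN value gives OUT[B6] (row B6 above).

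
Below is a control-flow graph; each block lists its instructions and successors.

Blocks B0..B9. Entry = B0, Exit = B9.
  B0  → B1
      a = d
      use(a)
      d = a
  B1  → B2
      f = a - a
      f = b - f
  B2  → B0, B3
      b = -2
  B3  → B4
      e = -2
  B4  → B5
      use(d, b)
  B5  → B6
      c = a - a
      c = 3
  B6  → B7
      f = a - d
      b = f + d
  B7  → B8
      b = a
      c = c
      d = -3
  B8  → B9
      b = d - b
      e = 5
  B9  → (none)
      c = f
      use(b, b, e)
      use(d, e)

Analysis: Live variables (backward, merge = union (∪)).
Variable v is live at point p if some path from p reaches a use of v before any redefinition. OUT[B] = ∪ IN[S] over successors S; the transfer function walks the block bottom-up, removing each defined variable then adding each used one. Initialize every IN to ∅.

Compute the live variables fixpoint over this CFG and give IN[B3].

Answer: {a, b, d}

Trace:
Converged values:
  B0: | IN={b, d} | OUT={a, b, d}
  B1: | IN={a, b, d} | OUT={a, d}
  B2: | IN={a, d} | OUT={a, b, d}
  B3: | IN={a, b, d} | OUT={a, b, d}
  B4: | IN={a, b, d} | OUT={a, d}
  B5: | IN={a, d} | OUT={a, c, d}
  B6: | IN={a, c, d} | OUT={a, c, f}
  B7: | IN={a, c, f} | OUT={b, d, f}
  B8: | IN={b, d, f} | OUT={b, d, e, f}
  B9: | IN={b, d, e, f} | OUT={}

Merge at B3: OUT[B3] = IN[B4] = {a, b, d}
Applying B3's transfer function to that OUT value gives IN[B3] (row B3 above).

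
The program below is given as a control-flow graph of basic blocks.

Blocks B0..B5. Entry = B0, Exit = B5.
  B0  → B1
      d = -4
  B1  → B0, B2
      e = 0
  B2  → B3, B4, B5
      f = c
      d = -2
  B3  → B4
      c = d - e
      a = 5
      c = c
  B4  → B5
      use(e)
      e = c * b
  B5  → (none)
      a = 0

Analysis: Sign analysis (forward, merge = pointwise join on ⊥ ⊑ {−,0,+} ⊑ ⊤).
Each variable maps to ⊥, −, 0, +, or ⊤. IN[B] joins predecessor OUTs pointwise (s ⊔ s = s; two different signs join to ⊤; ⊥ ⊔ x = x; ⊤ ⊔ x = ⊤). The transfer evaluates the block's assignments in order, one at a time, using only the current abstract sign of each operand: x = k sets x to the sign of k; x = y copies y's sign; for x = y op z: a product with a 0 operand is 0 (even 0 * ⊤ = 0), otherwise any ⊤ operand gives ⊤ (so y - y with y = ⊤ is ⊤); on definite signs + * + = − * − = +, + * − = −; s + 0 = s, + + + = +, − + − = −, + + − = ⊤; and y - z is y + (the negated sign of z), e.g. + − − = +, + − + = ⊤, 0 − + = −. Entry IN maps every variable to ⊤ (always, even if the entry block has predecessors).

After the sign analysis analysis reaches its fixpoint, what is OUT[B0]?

Answer: {a: ⊤, b: ⊤, c: ⊤, d: -, e: ⊤, f: ⊤}

Derivation:
Converged values:
  B0:   IN=(all ⊤)   OUT={d:-; rest ⊤}
  B1:   IN={d:-; rest ⊤}   OUT={d:-, e:0; rest ⊤}
  B2:   IN={d:-, e:0; rest ⊤}   OUT={d:-, e:0; rest ⊤}
  B3:   IN={d:-, e:0; rest ⊤}   OUT={a:+, c:-, d:-, e:0; rest ⊤}
  B4:   IN={d:-, e:0; rest ⊤}   OUT={d:-; rest ⊤}
  B5:   IN={d:-; rest ⊤}   OUT={a:0, d:-; rest ⊤}

Merge at B0 (entry node, so the boundary value (all ⊤) is joined with the incoming edge(s)): IN[B0] = (all ⊤) ⊔ OUT[B1] = {a: ⊤, b: ⊤, c: ⊤, d: ⊤, e: ⊤, f: ⊤}
Applying B0's transfer function to that IN value gives OUT[B0] (row B0 above).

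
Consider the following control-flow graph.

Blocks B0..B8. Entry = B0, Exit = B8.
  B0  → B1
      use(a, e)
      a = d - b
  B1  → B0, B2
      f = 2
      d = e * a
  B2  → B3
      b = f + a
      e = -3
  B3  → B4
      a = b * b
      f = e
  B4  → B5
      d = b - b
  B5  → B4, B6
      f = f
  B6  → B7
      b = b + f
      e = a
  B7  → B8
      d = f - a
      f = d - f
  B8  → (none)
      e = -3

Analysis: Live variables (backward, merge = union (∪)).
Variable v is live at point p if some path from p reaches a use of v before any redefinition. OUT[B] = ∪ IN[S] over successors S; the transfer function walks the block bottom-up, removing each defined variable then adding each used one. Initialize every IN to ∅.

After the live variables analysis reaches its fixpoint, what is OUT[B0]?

Fixpoint table:
  B0:   IN={a, b, d, e}   OUT={a, b, e}
  B1:   IN={a, b, e}   OUT={a, b, d, e, f}
  B2:   IN={a, f}   OUT={b, e}
  B3:   IN={b, e}   OUT={a, b, f}
  B4:   IN={a, b, f}   OUT={a, b, f}
  B5:   IN={a, b, f}   OUT={a, b, f}
  B6:   IN={a, b, f}   OUT={a, f}
  B7:   IN={a, f}   OUT={}
  B8:   IN={}   OUT={}

Merge at B0: OUT[B0] = IN[B1] = {a, b, e}

Answer: {a, b, e}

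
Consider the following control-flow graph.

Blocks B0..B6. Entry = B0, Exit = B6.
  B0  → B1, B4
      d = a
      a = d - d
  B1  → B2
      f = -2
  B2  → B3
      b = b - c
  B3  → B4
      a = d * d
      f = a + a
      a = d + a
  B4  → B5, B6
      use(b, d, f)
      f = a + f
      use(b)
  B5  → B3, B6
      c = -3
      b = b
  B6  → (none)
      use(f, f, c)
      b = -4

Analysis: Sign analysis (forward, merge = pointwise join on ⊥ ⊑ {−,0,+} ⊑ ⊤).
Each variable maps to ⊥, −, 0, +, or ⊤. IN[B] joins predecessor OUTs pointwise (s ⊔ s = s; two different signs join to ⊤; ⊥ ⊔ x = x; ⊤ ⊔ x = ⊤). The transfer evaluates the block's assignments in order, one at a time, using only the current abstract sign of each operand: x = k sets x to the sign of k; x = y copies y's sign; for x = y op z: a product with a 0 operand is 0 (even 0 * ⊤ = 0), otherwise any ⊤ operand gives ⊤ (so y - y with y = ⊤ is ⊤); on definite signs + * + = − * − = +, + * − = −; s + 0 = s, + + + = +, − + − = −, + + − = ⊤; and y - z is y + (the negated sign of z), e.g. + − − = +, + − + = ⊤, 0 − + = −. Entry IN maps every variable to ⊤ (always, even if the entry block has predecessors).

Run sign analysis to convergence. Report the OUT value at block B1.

Fixpoint table:
  B0:   IN=(all ⊤)   OUT=(all ⊤)
  B1:   IN=(all ⊤)   OUT={f:-; rest ⊤}
  B2:   IN={f:-; rest ⊤}   OUT={f:-; rest ⊤}
  B3:   IN=(all ⊤)   OUT=(all ⊤)
  B4:   IN=(all ⊤)   OUT=(all ⊤)
  B5:   IN=(all ⊤)   OUT={c:-; rest ⊤}
  B6:   IN=(all ⊤)   OUT={b:-; rest ⊤}

Merge at B1: IN[B1] = OUT[B0] = {a: ⊤, b: ⊤, c: ⊤, d: ⊤, e: ⊤, f: ⊤}
Applying B1's transfer function to that IN value gives OUT[B1] (row B1 above).

Answer: {a: ⊤, b: ⊤, c: ⊤, d: ⊤, e: ⊤, f: -}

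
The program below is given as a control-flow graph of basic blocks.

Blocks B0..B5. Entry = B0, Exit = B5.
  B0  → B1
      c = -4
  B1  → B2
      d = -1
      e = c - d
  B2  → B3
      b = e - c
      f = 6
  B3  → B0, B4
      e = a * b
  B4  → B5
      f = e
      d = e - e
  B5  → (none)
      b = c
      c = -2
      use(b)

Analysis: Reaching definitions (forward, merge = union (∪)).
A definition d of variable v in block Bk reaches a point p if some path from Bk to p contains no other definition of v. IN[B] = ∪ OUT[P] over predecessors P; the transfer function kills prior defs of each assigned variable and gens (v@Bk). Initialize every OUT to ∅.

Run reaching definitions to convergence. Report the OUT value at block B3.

Converged values:
  B0:   IN={b@B2, c@B0, d@B1, e@B3, f@B2}   OUT={b@B2, c@B0, d@B1, e@B3, f@B2}
  B1:   IN={b@B2, c@B0, d@B1, e@B3, f@B2}   OUT={b@B2, c@B0, d@B1, e@B1, f@B2}
  B2:   IN={b@B2, c@B0, d@B1, e@B1, f@B2}   OUT={b@B2, c@B0, d@B1, e@B1, f@B2}
  B3:   IN={b@B2, c@B0, d@B1, e@B1, f@B2}   OUT={b@B2, c@B0, d@B1, e@B3, f@B2}
  B4:   IN={b@B2, c@B0, d@B1, e@B3, f@B2}   OUT={b@B2, c@B0, d@B4, e@B3, f@B4}
  B5:   IN={b@B2, c@B0, d@B4, e@B3, f@B4}   OUT={b@B5, c@B5, d@B4, e@B3, f@B4}

Merge at B3: IN[B3] = OUT[B2] = {b@B2, c@B0, d@B1, e@B1, f@B2}
Applying B3's transfer function to that IN value gives OUT[B3] (row B3 above).

Answer: {b@B2, c@B0, d@B1, e@B3, f@B2}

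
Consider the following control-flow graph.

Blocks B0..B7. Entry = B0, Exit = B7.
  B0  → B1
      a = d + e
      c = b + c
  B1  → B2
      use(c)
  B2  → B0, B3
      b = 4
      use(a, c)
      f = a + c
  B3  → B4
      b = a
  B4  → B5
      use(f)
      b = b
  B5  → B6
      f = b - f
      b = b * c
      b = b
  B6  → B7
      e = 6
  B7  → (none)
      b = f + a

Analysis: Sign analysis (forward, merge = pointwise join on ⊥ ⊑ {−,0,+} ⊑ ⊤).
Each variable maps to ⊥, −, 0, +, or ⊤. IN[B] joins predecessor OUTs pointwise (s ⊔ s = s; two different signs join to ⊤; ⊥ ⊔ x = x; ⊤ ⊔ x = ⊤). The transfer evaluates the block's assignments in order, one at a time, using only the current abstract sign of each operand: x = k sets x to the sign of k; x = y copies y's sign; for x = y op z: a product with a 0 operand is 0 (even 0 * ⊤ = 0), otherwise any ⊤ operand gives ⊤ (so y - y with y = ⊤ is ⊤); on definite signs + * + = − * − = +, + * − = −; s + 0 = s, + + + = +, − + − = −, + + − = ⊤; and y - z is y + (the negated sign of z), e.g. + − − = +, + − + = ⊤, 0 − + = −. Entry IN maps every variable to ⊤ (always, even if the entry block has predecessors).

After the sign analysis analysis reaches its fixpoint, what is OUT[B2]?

Answer: {a: ⊤, b: +, c: ⊤, d: ⊤, e: ⊤, f: ⊤}

Derivation:
Per-block solution:
  B0:  IN=(all ⊤)  OUT=(all ⊤)
  B1:  IN=(all ⊤)  OUT=(all ⊤)
  B2:  IN=(all ⊤)  OUT={b:+; rest ⊤}
  B3:  IN={b:+; rest ⊤}  OUT=(all ⊤)
  B4:  IN=(all ⊤)  OUT=(all ⊤)
  B5:  IN=(all ⊤)  OUT=(all ⊤)
  B6:  IN=(all ⊤)  OUT={e:+; rest ⊤}
  B7:  IN={e:+; rest ⊤}  OUT={e:+; rest ⊤}

Merge at B2: IN[B2] = OUT[B1] = {a: ⊤, b: ⊤, c: ⊤, d: ⊤, e: ⊤, f: ⊤}
Applying B2's transfer function to that IN value gives OUT[B2] (row B2 above).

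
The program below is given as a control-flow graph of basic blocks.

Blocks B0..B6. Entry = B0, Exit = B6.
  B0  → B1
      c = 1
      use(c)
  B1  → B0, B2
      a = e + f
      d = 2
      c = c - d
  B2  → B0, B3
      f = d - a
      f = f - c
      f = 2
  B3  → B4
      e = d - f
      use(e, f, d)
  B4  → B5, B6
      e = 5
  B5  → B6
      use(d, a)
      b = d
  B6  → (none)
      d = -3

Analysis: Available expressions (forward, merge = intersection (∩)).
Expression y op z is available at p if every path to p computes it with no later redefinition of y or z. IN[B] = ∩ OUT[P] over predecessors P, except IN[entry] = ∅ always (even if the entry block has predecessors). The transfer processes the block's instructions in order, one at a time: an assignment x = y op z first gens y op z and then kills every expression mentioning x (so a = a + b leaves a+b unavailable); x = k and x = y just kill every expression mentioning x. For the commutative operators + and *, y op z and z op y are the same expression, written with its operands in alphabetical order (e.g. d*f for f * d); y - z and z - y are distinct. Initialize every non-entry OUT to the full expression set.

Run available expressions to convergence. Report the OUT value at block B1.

Converged values:
  B0:   IN={}   OUT={}
  B1:   IN={}   OUT={e+f}
  B2:   IN={e+f}   OUT={d-a}
  B3:   IN={d-a}   OUT={d-a, d-f}
  B4:   IN={d-a, d-f}   OUT={d-a, d-f}
  B5:   IN={d-a, d-f}   OUT={d-a, d-f}
  B6:   IN={d-a, d-f}   OUT={}

Merge at B1: IN[B1] = OUT[B0] = {}
Applying B1's transfer function to that IN value gives OUT[B1] (row B1 above).

Answer: {e+f}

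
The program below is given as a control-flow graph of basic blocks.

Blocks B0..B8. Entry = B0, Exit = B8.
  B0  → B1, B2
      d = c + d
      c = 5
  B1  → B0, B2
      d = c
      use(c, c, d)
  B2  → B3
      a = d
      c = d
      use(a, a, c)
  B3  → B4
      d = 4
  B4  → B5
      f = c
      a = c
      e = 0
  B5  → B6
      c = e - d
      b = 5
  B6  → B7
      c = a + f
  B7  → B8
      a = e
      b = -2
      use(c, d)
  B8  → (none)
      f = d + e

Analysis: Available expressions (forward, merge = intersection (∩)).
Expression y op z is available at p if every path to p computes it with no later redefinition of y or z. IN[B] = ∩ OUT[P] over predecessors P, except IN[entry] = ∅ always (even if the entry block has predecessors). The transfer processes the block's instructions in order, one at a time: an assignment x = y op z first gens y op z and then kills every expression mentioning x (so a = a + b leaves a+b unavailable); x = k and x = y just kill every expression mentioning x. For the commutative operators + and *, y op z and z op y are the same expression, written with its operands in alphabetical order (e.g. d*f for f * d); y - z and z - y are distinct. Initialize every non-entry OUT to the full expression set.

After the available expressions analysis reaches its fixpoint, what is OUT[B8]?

Answer: {d+e, e-d}

Working:
Fixpoint table:
  B0:  IN={}  OUT={}
  B1:  IN={}  OUT={}
  B2:  IN={}  OUT={}
  B3:  IN={}  OUT={}
  B4:  IN={}  OUT={}
  B5:  IN={}  OUT={e-d}
  B6:  IN={e-d}  OUT={a+f, e-d}
  B7:  IN={a+f, e-d}  OUT={e-d}
  B8:  IN={e-d}  OUT={d+e, e-d}

Merge at B8: IN[B8] = OUT[B7] = {e-d}
Applying B8's transfer function to that IN value gives OUT[B8] (row B8 above).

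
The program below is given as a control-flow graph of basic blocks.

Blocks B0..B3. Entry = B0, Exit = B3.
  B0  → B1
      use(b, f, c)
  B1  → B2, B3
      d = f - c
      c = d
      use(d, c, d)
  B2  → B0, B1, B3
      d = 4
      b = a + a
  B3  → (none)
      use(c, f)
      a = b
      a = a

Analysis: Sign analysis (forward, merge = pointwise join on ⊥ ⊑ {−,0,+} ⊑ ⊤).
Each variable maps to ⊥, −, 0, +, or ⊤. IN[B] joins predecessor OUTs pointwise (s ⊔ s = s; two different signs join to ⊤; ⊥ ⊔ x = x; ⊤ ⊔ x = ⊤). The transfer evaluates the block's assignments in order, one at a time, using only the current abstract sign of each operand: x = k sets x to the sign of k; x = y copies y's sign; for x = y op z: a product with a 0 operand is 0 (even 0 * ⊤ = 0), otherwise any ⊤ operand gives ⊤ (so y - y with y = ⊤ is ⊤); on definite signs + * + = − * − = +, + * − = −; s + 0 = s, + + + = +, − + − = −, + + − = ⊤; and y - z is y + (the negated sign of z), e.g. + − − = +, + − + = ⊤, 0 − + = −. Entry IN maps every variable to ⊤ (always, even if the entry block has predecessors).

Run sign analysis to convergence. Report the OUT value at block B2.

Per-block solution:
  B0:  IN=(all ⊤)  OUT=(all ⊤)
  B1:  IN=(all ⊤)  OUT=(all ⊤)
  B2:  IN=(all ⊤)  OUT={d:+; rest ⊤}
  B3:  IN=(all ⊤)  OUT=(all ⊤)

Merge at B2: IN[B2] = OUT[B1] = {a: ⊤, b: ⊤, c: ⊤, d: ⊤, e: ⊤, f: ⊤}
Applying B2's transfer function to that IN value gives OUT[B2] (row B2 above).

Answer: {a: ⊤, b: ⊤, c: ⊤, d: +, e: ⊤, f: ⊤}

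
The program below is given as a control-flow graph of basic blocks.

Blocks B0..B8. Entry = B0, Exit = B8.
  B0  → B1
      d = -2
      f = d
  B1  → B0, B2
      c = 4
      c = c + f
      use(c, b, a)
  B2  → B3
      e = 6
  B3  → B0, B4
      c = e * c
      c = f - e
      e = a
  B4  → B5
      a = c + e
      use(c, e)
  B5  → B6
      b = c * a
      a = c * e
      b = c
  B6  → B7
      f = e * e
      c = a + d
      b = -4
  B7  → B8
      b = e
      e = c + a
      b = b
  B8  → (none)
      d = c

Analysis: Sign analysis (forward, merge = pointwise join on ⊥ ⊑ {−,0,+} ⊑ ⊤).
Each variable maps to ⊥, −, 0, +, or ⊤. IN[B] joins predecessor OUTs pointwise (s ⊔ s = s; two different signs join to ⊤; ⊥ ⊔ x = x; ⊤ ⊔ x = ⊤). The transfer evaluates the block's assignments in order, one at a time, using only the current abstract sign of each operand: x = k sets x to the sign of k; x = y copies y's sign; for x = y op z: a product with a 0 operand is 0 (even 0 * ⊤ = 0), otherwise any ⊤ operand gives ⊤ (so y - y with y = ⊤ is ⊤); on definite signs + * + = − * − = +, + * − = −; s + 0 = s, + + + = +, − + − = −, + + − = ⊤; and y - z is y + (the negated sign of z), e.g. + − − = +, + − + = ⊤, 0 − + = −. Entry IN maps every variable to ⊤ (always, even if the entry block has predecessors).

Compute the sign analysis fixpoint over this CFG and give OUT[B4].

Answer: {a: ⊤, b: ⊤, c: -, d: -, e: ⊤, f: -}

Derivation:
Fixpoint table:
  B0: | IN=(all ⊤) | OUT={d:-, f:-; rest ⊤}
  B1: | IN={d:-, f:-; rest ⊤} | OUT={d:-, f:-; rest ⊤}
  B2: | IN={d:-, f:-; rest ⊤} | OUT={d:-, e:+, f:-; rest ⊤}
  B3: | IN={d:-, e:+, f:-; rest ⊤} | OUT={c:-, d:-, f:-; rest ⊤}
  B4: | IN={c:-, d:-, f:-; rest ⊤} | OUT={c:-, d:-, f:-; rest ⊤}
  B5: | IN={c:-, d:-, f:-; rest ⊤} | OUT={b:-, c:-, d:-, f:-; rest ⊤}
  B6: | IN={b:-, c:-, d:-, f:-; rest ⊤} | OUT={b:-, d:-; rest ⊤}
  B7: | IN={b:-, d:-; rest ⊤} | OUT={d:-; rest ⊤}
  B8: | IN={d:-; rest ⊤} | OUT=(all ⊤)

Merge at B4: IN[B4] = OUT[B3] = {a: ⊤, b: ⊤, c: -, d: -, e: ⊤, f: -}
Applying B4's transfer function to that IN value gives OUT[B4] (row B4 above).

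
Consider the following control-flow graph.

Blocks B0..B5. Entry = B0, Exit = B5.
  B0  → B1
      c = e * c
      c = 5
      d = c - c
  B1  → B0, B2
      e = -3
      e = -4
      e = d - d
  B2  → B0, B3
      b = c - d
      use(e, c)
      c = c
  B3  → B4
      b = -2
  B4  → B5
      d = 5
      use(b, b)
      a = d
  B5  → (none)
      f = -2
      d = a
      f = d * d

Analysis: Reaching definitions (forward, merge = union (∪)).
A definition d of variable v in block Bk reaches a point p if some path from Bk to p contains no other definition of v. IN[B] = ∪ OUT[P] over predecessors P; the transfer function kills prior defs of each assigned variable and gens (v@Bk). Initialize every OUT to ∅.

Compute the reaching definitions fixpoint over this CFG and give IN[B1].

Per-block solution:
  B0:  IN={b@B2, c@B0, c@B2, d@B0, e@B1}  OUT={b@B2, c@B0, d@B0, e@B1}
  B1:  IN={b@B2, c@B0, d@B0, e@B1}  OUT={b@B2, c@B0, d@B0, e@B1}
  B2:  IN={b@B2, c@B0, d@B0, e@B1}  OUT={b@B2, c@B2, d@B0, e@B1}
  B3:  IN={b@B2, c@B2, d@B0, e@B1}  OUT={b@B3, c@B2, d@B0, e@B1}
  B4:  IN={b@B3, c@B2, d@B0, e@B1}  OUT={a@B4, b@B3, c@B2, d@B4, e@B1}
  B5:  IN={a@B4, b@B3, c@B2, d@B4, e@B1}  OUT={a@B4, b@B3, c@B2, d@B5, e@B1, f@B5}

Merge at B1: IN[B1] = OUT[B0] = {b@B2, c@B0, d@B0, e@B1}

Answer: {b@B2, c@B0, d@B0, e@B1}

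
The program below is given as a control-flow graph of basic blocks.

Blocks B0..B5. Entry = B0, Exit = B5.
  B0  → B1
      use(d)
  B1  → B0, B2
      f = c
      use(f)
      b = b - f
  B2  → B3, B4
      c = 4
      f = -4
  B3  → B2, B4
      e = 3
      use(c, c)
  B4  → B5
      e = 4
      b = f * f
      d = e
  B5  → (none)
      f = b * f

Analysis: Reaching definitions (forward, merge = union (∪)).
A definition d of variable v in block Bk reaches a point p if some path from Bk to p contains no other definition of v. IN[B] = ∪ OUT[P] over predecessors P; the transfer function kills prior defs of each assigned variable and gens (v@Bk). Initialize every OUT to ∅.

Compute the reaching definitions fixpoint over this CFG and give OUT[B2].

Answer: {b@B1, c@B2, e@B3, f@B2}

Derivation:
Per-block solution:
  B0:  IN={b@B1, f@B1}  OUT={b@B1, f@B1}
  B1:  IN={b@B1, f@B1}  OUT={b@B1, f@B1}
  B2:  IN={b@B1, c@B2, e@B3, f@B1, f@B2}  OUT={b@B1, c@B2, e@B3, f@B2}
  B3:  IN={b@B1, c@B2, e@B3, f@B2}  OUT={b@B1, c@B2, e@B3, f@B2}
  B4:  IN={b@B1, c@B2, e@B3, f@B2}  OUT={b@B4, c@B2, d@B4, e@B4, f@B2}
  B5:  IN={b@B4, c@B2, d@B4, e@B4, f@B2}  OUT={b@B4, c@B2, d@B4, e@B4, f@B5}

Merge at B2: IN[B2] = OUT[B1] ⊔ OUT[B3] = {b@B1, c@B2, e@B3, f@B1, f@B2}
Applying B2's transfer function to that IN value gives OUT[B2] (row B2 above).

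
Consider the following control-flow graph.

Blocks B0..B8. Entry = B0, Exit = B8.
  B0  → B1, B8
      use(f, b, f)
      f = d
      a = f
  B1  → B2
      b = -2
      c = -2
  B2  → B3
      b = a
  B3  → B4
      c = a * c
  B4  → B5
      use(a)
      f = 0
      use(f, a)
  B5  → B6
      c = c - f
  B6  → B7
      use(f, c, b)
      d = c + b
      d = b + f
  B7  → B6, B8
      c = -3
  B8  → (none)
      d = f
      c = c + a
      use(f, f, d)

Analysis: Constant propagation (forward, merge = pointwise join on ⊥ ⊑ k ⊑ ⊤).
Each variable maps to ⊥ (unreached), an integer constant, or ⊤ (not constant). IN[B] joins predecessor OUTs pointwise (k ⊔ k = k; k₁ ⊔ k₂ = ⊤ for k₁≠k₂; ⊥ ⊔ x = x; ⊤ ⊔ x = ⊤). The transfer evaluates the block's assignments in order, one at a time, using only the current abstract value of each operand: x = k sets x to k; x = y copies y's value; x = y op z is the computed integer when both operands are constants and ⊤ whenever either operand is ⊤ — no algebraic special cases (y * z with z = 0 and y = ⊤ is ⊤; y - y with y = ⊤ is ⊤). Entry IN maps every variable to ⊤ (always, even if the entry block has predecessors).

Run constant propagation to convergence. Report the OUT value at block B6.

Fixpoint table:
  B0:   IN=(all ⊤)   OUT=(all ⊤)
  B1:   IN=(all ⊤)   OUT={b:-2, c:-2; rest ⊤}
  B2:   IN={b:-2, c:-2; rest ⊤}   OUT={c:-2; rest ⊤}
  B3:   IN={c:-2; rest ⊤}   OUT=(all ⊤)
  B4:   IN=(all ⊤)   OUT={f:0; rest ⊤}
  B5:   IN={f:0; rest ⊤}   OUT={f:0; rest ⊤}
  B6:   IN={f:0; rest ⊤}   OUT={f:0; rest ⊤}
  B7:   IN={f:0; rest ⊤}   OUT={c:-3, f:0; rest ⊤}
  B8:   IN=(all ⊤)   OUT=(all ⊤)

Merge at B6: IN[B6] = OUT[B5] ⊔ OUT[B7] = {a: ⊤, b: ⊤, c: ⊤, d: ⊤, e: ⊤, f: 0}
Applying B6's transfer function to that IN value gives OUT[B6] (row B6 above).

Answer: {a: ⊤, b: ⊤, c: ⊤, d: ⊤, e: ⊤, f: 0}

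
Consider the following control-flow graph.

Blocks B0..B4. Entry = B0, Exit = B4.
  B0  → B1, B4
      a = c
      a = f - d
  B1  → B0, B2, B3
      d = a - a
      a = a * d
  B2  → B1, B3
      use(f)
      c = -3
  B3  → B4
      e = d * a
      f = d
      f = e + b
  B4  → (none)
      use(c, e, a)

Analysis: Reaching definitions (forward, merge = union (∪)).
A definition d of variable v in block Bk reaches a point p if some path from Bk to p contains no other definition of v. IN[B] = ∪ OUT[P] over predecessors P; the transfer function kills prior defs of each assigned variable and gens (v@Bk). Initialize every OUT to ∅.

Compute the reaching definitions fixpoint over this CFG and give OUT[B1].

Converged values:
  B0: | IN={a@B1, c@B2, d@B1} | OUT={a@B0, c@B2, d@B1}
  B1: | IN={a@B0, a@B1, c@B2, d@B1} | OUT={a@B1, c@B2, d@B1}
  B2: | IN={a@B1, c@B2, d@B1} | OUT={a@B1, c@B2, d@B1}
  B3: | IN={a@B1, c@B2, d@B1} | OUT={a@B1, c@B2, d@B1, e@B3, f@B3}
  B4: | IN={a@B0, a@B1, c@B2, d@B1, e@B3, f@B3} | OUT={a@B0, a@B1, c@B2, d@B1, e@B3, f@B3}

Merge at B1: IN[B1] = OUT[B0] ⊔ OUT[B2] = {a@B0, a@B1, c@B2, d@B1}
Applying B1's transfer function to that IN value gives OUT[B1] (row B1 above).

Answer: {a@B1, c@B2, d@B1}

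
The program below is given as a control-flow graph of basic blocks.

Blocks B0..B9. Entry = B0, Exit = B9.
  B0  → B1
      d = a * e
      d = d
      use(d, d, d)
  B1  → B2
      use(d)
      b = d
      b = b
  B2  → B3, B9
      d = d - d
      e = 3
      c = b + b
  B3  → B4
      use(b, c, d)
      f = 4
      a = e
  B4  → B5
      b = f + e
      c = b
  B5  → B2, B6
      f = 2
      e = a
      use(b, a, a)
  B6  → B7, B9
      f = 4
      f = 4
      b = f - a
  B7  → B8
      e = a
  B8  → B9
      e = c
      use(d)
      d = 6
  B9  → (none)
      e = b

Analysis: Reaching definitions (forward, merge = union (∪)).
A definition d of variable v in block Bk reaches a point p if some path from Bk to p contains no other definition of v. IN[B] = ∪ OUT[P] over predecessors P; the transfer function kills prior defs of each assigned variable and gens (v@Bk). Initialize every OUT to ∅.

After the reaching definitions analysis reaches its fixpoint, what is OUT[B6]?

Converged values:
  B0:   IN={}   OUT={d@B0}
  B1:   IN={d@B0}   OUT={b@B1, d@B0}
  B2:   IN={a@B3, b@B1, b@B4, c@B4, d@B0, d@B2, e@B5, f@B5}   OUT={a@B3, b@B1, b@B4, c@B2, d@B2, e@B2, f@B5}
  B3:   IN={a@B3, b@B1, b@B4, c@B2, d@B2, e@B2, f@B5}   OUT={a@B3, b@B1, b@B4, c@B2, d@B2, e@B2, f@B3}
  B4:   IN={a@B3, b@B1, b@B4, c@B2, d@B2, e@B2, f@B3}   OUT={a@B3, b@B4, c@B4, d@B2, e@B2, f@B3}
  B5:   IN={a@B3, b@B4, c@B4, d@B2, e@B2, f@B3}   OUT={a@B3, b@B4, c@B4, d@B2, e@B5, f@B5}
  B6:   IN={a@B3, b@B4, c@B4, d@B2, e@B5, f@B5}   OUT={a@B3, b@B6, c@B4, d@B2, e@B5, f@B6}
  B7:   IN={a@B3, b@B6, c@B4, d@B2, e@B5, f@B6}   OUT={a@B3, b@B6, c@B4, d@B2, e@B7, f@B6}
  B8:   IN={a@B3, b@B6, c@B4, d@B2, e@B7, f@B6}   OUT={a@B3, b@B6, c@B4, d@B8, e@B8, f@B6}
  B9:   IN={a@B3, b@B1, b@B4, b@B6, c@B2, c@B4, d@B2, d@B8, e@B2, e@B5, e@B8, f@B5, f@B6}   OUT={a@B3, b@B1, b@B4, b@B6, c@B2, c@B4, d@B2, d@B8, e@B9, f@B5, f@B6}

Merge at B6: IN[B6] = OUT[B5] = {a@B3, b@B4, c@B4, d@B2, e@B5, f@B5}
Applying B6's transfer function to that IN value gives OUT[B6] (row B6 above).

Answer: {a@B3, b@B6, c@B4, d@B2, e@B5, f@B6}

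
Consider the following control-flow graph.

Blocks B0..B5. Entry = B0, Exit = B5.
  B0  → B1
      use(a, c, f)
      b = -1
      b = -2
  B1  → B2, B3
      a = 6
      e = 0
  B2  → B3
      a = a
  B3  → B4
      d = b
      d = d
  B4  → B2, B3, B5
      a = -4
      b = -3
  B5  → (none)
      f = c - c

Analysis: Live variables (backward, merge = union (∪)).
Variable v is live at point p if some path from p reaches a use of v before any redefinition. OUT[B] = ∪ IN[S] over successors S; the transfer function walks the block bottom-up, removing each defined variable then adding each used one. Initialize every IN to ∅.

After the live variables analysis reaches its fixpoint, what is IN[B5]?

Fixpoint table:
  B0:   IN={a, c, f}   OUT={b, c}
  B1:   IN={b, c}   OUT={a, b, c}
  B2:   IN={a, b, c}   OUT={b, c}
  B3:   IN={b, c}   OUT={c}
  B4:   IN={c}   OUT={a, b, c}
  B5:   IN={c}   OUT={}

B5 is the boundary node: OUT[B5] = {}
Applying B5's transfer function to that OUT value gives IN[B5] (row B5 above).

Answer: {c}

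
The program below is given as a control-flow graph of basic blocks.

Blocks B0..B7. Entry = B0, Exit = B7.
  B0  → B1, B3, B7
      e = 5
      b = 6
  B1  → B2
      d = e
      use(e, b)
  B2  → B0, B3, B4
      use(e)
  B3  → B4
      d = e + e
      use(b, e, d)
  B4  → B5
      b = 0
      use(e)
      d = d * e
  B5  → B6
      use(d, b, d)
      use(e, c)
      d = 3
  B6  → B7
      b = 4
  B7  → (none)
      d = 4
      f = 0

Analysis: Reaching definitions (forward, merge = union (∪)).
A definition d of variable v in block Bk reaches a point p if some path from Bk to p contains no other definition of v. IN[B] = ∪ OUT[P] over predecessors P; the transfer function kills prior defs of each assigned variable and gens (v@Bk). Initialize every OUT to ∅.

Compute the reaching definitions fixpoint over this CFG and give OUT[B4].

Per-block solution:
  B0:   IN={b@B0, d@B1, e@B0}   OUT={b@B0, d@B1, e@B0}
  B1:   IN={b@B0, d@B1, e@B0}   OUT={b@B0, d@B1, e@B0}
  B2:   IN={b@B0, d@B1, e@B0}   OUT={b@B0, d@B1, e@B0}
  B3:   IN={b@B0, d@B1, e@B0}   OUT={b@B0, d@B3, e@B0}
  B4:   IN={b@B0, d@B1, d@B3, e@B0}   OUT={b@B4, d@B4, e@B0}
  B5:   IN={b@B4, d@B4, e@B0}   OUT={b@B4, d@B5, e@B0}
  B6:   IN={b@B4, d@B5, e@B0}   OUT={b@B6, d@B5, e@B0}
  B7:   IN={b@B0, b@B6, d@B1, d@B5, e@B0}   OUT={b@B0, b@B6, d@B7, e@B0, f@B7}

Merge at B4: IN[B4] = OUT[B2] ⊔ OUT[B3] = {b@B0, d@B1, d@B3, e@B0}
Applying B4's transfer function to that IN value gives OUT[B4] (row B4 above).

Answer: {b@B4, d@B4, e@B0}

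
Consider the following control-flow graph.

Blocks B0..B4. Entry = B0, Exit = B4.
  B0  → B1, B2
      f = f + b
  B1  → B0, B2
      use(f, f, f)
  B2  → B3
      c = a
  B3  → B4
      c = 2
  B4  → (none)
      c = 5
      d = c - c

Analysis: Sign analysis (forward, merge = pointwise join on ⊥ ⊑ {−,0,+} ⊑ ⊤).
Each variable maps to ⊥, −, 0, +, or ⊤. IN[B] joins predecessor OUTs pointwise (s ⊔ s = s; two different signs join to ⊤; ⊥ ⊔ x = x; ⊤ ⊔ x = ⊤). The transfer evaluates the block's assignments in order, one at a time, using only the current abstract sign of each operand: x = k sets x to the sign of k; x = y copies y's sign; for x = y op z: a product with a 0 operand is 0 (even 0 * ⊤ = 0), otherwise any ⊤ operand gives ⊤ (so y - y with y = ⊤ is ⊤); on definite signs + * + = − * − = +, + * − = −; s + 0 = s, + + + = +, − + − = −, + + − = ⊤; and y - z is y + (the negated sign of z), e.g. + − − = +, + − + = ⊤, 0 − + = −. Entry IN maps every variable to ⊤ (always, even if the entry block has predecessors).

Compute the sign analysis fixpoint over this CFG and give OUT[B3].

Answer: {a: ⊤, b: ⊤, c: +, d: ⊤, e: ⊤, f: ⊤}

Working:
Per-block solution:
  B0:  IN=(all ⊤)  OUT=(all ⊤)
  B1:  IN=(all ⊤)  OUT=(all ⊤)
  B2:  IN=(all ⊤)  OUT=(all ⊤)
  B3:  IN=(all ⊤)  OUT={c:+; rest ⊤}
  B4:  IN={c:+; rest ⊤}  OUT={c:+; rest ⊤}

Merge at B3: IN[B3] = OUT[B2] = {a: ⊤, b: ⊤, c: ⊤, d: ⊤, e: ⊤, f: ⊤}
Applying B3's transfer function to that IN value gives OUT[B3] (row B3 above).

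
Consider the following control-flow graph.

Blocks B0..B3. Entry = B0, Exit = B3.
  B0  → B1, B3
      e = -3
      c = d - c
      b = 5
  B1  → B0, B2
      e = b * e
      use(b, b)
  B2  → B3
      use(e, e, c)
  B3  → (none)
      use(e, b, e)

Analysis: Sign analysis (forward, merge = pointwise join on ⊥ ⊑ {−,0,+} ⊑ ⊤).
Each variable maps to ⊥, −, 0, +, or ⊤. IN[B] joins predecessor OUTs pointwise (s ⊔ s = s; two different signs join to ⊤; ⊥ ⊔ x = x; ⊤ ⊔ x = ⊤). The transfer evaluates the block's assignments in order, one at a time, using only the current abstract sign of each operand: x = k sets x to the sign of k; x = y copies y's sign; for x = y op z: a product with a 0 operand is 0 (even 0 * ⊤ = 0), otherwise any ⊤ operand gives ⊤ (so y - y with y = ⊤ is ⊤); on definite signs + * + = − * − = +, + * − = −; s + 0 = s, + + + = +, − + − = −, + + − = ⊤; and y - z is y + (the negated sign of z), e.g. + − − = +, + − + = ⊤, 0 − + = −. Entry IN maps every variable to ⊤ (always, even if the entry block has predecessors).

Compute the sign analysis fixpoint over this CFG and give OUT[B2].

Per-block solution:
  B0:  IN=(all ⊤)  OUT={b:+, e:-; rest ⊤}
  B1:  IN={b:+, e:-; rest ⊤}  OUT={b:+, e:-; rest ⊤}
  B2:  IN={b:+, e:-; rest ⊤}  OUT={b:+, e:-; rest ⊤}
  B3:  IN={b:+, e:-; rest ⊤}  OUT={b:+, e:-; rest ⊤}

Merge at B2: IN[B2] = OUT[B1] = {a: ⊤, b: +, c: ⊤, d: ⊤, e: -, f: ⊤}
Applying B2's transfer function to that IN value gives OUT[B2] (row B2 above).

Answer: {a: ⊤, b: +, c: ⊤, d: ⊤, e: -, f: ⊤}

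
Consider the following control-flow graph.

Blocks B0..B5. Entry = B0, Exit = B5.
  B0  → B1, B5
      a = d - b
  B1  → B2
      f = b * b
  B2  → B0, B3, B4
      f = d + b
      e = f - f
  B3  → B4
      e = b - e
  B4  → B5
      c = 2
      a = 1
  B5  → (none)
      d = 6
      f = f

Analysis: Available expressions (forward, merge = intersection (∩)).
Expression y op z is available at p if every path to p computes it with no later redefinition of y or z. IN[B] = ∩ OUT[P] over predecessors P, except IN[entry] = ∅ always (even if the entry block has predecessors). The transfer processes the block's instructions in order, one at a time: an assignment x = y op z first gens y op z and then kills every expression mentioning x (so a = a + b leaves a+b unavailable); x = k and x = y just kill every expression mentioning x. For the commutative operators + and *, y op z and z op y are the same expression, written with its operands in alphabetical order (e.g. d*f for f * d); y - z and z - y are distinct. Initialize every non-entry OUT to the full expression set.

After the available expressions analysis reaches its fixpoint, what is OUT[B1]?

Answer: {b*b, d-b}

Derivation:
Converged values:
  B0: | IN={} | OUT={d-b}
  B1: | IN={d-b} | OUT={b*b, d-b}
  B2: | IN={b*b, d-b} | OUT={b*b, b+d, d-b, f-f}
  B3: | IN={b*b, b+d, d-b, f-f} | OUT={b*b, b+d, d-b, f-f}
  B4: | IN={b*b, b+d, d-b, f-f} | OUT={b*b, b+d, d-b, f-f}
  B5: | IN={d-b} | OUT={}

Merge at B1: IN[B1] = OUT[B0] = {d-b}
Applying B1's transfer function to that IN value gives OUT[B1] (row B1 above).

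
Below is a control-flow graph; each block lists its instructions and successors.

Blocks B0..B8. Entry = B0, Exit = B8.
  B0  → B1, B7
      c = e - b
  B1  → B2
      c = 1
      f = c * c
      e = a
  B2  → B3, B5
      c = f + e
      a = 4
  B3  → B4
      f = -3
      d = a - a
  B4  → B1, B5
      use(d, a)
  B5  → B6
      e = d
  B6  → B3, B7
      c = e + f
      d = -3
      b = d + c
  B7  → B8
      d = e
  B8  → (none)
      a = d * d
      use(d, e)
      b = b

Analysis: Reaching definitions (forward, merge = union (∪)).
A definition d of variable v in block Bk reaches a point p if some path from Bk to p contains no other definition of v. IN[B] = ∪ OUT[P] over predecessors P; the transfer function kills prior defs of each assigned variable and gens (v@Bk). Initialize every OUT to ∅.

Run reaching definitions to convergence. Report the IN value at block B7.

Per-block solution:
  B0: | IN={} | OUT={c@B0}
  B1: | IN={a@B2, b@B6, c@B0, c@B2, c@B6, d@B3, e@B1, e@B5, f@B3} | OUT={a@B2, b@B6, c@B1, d@B3, e@B1, f@B1}
  B2: | IN={a@B2, b@B6, c@B1, d@B3, e@B1, f@B1} | OUT={a@B2, b@B6, c@B2, d@B3, e@B1, f@B1}
  B3: | IN={a@B2, b@B6, c@B2, c@B6, d@B3, d@B6, e@B1, e@B5, f@B1, f@B3} | OUT={a@B2, b@B6, c@B2, c@B6, d@B3, e@B1, e@B5, f@B3}
  B4: | IN={a@B2, b@B6, c@B2, c@B6, d@B3, e@B1, e@B5, f@B3} | OUT={a@B2, b@B6, c@B2, c@B6, d@B3, e@B1, e@B5, f@B3}
  B5: | IN={a@B2, b@B6, c@B2, c@B6, d@B3, e@B1, e@B5, f@B1, f@B3} | OUT={a@B2, b@B6, c@B2, c@B6, d@B3, e@B5, f@B1, f@B3}
  B6: | IN={a@B2, b@B6, c@B2, c@B6, d@B3, e@B5, f@B1, f@B3} | OUT={a@B2, b@B6, c@B6, d@B6, e@B5, f@B1, f@B3}
  B7: | IN={a@B2, b@B6, c@B0, c@B6, d@B6, e@B5, f@B1, f@B3} | OUT={a@B2, b@B6, c@B0, c@B6, d@B7, e@B5, f@B1, f@B3}
  B8: | IN={a@B2, b@B6, c@B0, c@B6, d@B7, e@B5, f@B1, f@B3} | OUT={a@B8, b@B8, c@B0, c@B6, d@B7, e@B5, f@B1, f@B3}

Merge at B7: IN[B7] = OUT[B0] ⊔ OUT[B6] = {a@B2, b@B6, c@B0, c@B6, d@B6, e@B5, f@B1, f@B3}

Answer: {a@B2, b@B6, c@B0, c@B6, d@B6, e@B5, f@B1, f@B3}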